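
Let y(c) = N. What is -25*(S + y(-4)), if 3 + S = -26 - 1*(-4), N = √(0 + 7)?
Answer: 625 - 25*√7 ≈ 558.86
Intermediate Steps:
N = √7 ≈ 2.6458
y(c) = √7
S = -25 (S = -3 + (-26 - 1*(-4)) = -3 + (-26 + 4) = -3 - 22 = -25)
-25*(S + y(-4)) = -25*(-25 + √7) = 625 - 25*√7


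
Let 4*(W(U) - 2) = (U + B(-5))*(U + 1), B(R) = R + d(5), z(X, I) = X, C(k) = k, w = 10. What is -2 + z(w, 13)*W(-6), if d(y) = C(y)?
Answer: 93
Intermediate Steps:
d(y) = y
B(R) = 5 + R (B(R) = R + 5 = 5 + R)
W(U) = 2 + U*(1 + U)/4 (W(U) = 2 + ((U + (5 - 5))*(U + 1))/4 = 2 + ((U + 0)*(1 + U))/4 = 2 + (U*(1 + U))/4 = 2 + U*(1 + U)/4)
-2 + z(w, 13)*W(-6) = -2 + 10*(2 + (¼)*(-6) + (¼)*(-6)²) = -2 + 10*(2 - 3/2 + (¼)*36) = -2 + 10*(2 - 3/2 + 9) = -2 + 10*(19/2) = -2 + 95 = 93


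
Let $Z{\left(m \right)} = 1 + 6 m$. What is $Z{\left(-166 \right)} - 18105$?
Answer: $-19100$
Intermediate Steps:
$Z{\left(-166 \right)} - 18105 = \left(1 + 6 \left(-166\right)\right) - 18105 = \left(1 - 996\right) - 18105 = -995 - 18105 = -19100$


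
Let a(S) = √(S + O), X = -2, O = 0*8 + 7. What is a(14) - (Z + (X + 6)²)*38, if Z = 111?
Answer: -4826 + √21 ≈ -4821.4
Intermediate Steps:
O = 7 (O = 0 + 7 = 7)
a(S) = √(7 + S) (a(S) = √(S + 7) = √(7 + S))
a(14) - (Z + (X + 6)²)*38 = √(7 + 14) - (111 + (-2 + 6)²)*38 = √21 - (111 + 4²)*38 = √21 - (111 + 16)*38 = √21 - 127*38 = √21 - 1*4826 = √21 - 4826 = -4826 + √21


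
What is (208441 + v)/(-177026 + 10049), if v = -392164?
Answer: 61241/55659 ≈ 1.1003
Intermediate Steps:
(208441 + v)/(-177026 + 10049) = (208441 - 392164)/(-177026 + 10049) = -183723/(-166977) = -183723*(-1/166977) = 61241/55659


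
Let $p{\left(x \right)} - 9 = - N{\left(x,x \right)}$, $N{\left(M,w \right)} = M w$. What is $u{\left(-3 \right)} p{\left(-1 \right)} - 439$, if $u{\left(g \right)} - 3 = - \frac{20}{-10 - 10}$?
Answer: $-407$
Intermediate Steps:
$u{\left(g \right)} = 4$ ($u{\left(g \right)} = 3 - \frac{20}{-10 - 10} = 3 - \frac{20}{-20} = 3 - -1 = 3 + 1 = 4$)
$p{\left(x \right)} = 9 - x^{2}$ ($p{\left(x \right)} = 9 - x x = 9 - x^{2}$)
$u{\left(-3 \right)} p{\left(-1 \right)} - 439 = 4 \left(9 - \left(-1\right)^{2}\right) - 439 = 4 \left(9 - 1\right) - 439 = 4 \cdot 8 - 439 = 32 - 439 = -407$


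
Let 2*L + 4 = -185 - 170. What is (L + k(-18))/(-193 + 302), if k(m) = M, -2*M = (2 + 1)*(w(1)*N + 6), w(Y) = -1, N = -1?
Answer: -190/109 ≈ -1.7431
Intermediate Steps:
M = -21/2 (M = -(2 + 1)*(-1*(-1) + 6)/2 = -3*(1 + 6)/2 = -3*7/2 = -½*21 = -21/2 ≈ -10.500)
k(m) = -21/2
L = -359/2 (L = -2 + (-185 - 170)/2 = -2 + (½)*(-355) = -2 - 355/2 = -359/2 ≈ -179.50)
(L + k(-18))/(-193 + 302) = (-359/2 - 21/2)/(-193 + 302) = -190/109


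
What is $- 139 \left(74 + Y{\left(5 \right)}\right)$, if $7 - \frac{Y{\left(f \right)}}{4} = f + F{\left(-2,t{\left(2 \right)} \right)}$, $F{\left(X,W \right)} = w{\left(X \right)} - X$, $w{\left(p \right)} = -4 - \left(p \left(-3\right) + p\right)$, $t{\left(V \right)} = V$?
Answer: $-14734$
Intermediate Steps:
$w{\left(p \right)} = -4 + 2 p$ ($w{\left(p \right)} = -4 - \left(- 3 p + p\right) = -4 - - 2 p = -4 + 2 p$)
$F{\left(X,W \right)} = -4 + X$ ($F{\left(X,W \right)} = \left(-4 + 2 X\right) - X = -4 + X$)
$Y{\left(f \right)} = 52 - 4 f$ ($Y{\left(f \right)} = 28 - 4 \left(f - 6\right) = 28 - 4 \left(-6 + f\right) = 28 - \left(-24 + 4 f\right) = 52 - 4 f$)
$- 139 \left(74 + Y{\left(5 \right)}\right) = - 139 \left(74 + \left(52 - 20\right)\right) = - 139 \left(74 + 32\right) = \left(-139\right) 106 = -14734$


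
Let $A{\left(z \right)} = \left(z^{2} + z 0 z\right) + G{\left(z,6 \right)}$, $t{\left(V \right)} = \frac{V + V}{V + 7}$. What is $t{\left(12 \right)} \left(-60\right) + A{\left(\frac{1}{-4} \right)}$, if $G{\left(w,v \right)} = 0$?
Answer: $- \frac{23021}{304} \approx -75.727$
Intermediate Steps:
$t{\left(V \right)} = \frac{2 V}{7 + V}$
$A{\left(z \right)} = z^{2}$ ($A{\left(z \right)} = \left(z^{2} + z 0 z\right) + 0 = \left(z^{2} + 0 z\right) + 0 = \left(z^{2} + 0\right) + 0 = z^{2} + 0 = z^{2}$)
$t{\left(12 \right)} \left(-60\right) + A{\left(\frac{1}{-4} \right)} = 2 \cdot 12 \frac{1}{7 + 12} \left(-60\right) + \left(\frac{1}{-4}\right)^{2} = 2 \cdot 12 \cdot \frac{1}{19} \left(-60\right) + \left(- \frac{1}{4}\right)^{2} = 2 \cdot 12 \cdot \frac{1}{19} \left(-60\right) + \frac{1}{16} = \frac{24}{19} \left(-60\right) + \frac{1}{16} = - \frac{1440}{19} + \frac{1}{16} = - \frac{23021}{304}$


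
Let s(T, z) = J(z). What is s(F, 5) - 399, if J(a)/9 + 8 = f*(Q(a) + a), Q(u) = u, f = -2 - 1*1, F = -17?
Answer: -741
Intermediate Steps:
f = -3 (f = -2 - 1 = -3)
J(a) = -72 - 54*a (J(a) = -72 + 9*(-3*(a + a)) = -72 + 9*(-6*a) = -72 - 54*a)
s(T, z) = -72 - 54*z
s(F, 5) - 399 = (-72 - 54*5) - 399 = (-72 - 270) - 399 = -342 - 399 = -741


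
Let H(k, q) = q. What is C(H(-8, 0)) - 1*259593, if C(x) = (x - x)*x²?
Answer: -259593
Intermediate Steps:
C(x) = 0 (C(x) = 0*x² = 0)
C(H(-8, 0)) - 1*259593 = 0 - 1*259593 = 0 - 259593 = -259593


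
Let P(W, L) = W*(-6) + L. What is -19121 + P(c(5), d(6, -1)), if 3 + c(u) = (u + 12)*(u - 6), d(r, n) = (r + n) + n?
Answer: -18997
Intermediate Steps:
d(r, n) = r + 2*n (d(r, n) = (n + r) + n = r + 2*n)
c(u) = -3 + (-6 + u)*(12 + u) (c(u) = -3 + (u + 12)*(u - 6) = -3 + (12 + u)*(-6 + u) = -3 + (-6 + u)*(12 + u))
P(W, L) = L - 6*W (P(W, L) = -6*W + L = L - 6*W)
-19121 + P(c(5), d(6, -1)) = -19121 + ((6 + 2*(-1)) - 6*(-75 + 5² + 6*5)) = -19121 + ((6 - 2) - 6*(-75 + 25 + 30)) = -19121 + (4 - 6*(-20)) = -19121 + (4 + 120) = -19121 + 124 = -18997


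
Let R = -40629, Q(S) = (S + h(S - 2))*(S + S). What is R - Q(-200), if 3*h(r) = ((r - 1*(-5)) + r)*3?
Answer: -280229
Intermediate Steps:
h(r) = 5 + 2*r (h(r) = (((r - 1*(-5)) + r)*3)/3 = (((r + 5) + r)*3)/3 = (((5 + r) + r)*3)/3 = ((5 + 2*r)*3)/3 = (15 + 6*r)/3 = 5 + 2*r)
Q(S) = 2*S*(1 + 3*S) (Q(S) = (S + (5 + 2*(S - 2)))*(S + S) = (S + (5 + 2*(-2 + S)))*(2*S) = (S + (5 + (-4 + 2*S)))*(2*S) = (S + (1 + 2*S))*(2*S) = (1 + 3*S)*(2*S) = 2*S*(1 + 3*S))
R - Q(-200) = -40629 - 2*(-200)*(1 + 3*(-200)) = -40629 - 2*(-200)*(1 - 600) = -40629 - 2*(-200)*(-599) = -40629 - 1*239600 = -40629 - 239600 = -280229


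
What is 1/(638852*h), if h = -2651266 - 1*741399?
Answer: -1/2167410820580 ≈ -4.6138e-13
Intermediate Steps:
h = -3392665 (h = -2651266 - 741399 = -3392665)
1/(638852*h) = 1/(638852*(-3392665)) = (1/638852)*(-1/3392665) = -1/2167410820580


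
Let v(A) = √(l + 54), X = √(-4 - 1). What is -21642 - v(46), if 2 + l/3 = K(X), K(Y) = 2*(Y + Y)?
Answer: -21642 - 2*√(12 + 3*I*√5) ≈ -21649.0 - 1.8696*I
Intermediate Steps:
X = I*√5 (X = √(-5) = I*√5 ≈ 2.2361*I)
K(Y) = 4*Y (K(Y) = 2*(2*Y) = 4*Y)
l = -6 + 12*I*√5 (l = -6 + 3*(4*(I*√5)) = -6 + 3*(4*I*√5) = -6 + 12*I*√5 ≈ -6.0 + 26.833*I)
v(A) = √(48 + 12*I*√5) (v(A) = √((-6 + 12*I*√5) + 54) = √(48 + 12*I*√5))
-21642 - v(46) = -21642 - 2*√(12 + 3*I*√5)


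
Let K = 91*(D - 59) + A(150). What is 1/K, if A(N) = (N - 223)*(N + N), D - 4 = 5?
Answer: -1/26450 ≈ -3.7807e-5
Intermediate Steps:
D = 9 (D = 4 + 5 = 9)
A(N) = 2*N*(-223 + N) (A(N) = (-223 + N)*(2*N) = 2*N*(-223 + N))
K = -26450 (K = 91*(9 - 59) + 2*150*(-223 + 150) = 91*(-50) + 2*150*(-73) = -4550 - 21900 = -26450)
1/K = 1/(-26450) = -1/26450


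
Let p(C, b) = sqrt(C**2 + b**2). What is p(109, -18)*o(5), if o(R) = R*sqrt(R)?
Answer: 25*sqrt(2441) ≈ 1235.2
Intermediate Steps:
o(R) = R**(3/2)
p(109, -18)*o(5) = sqrt(109**2 + (-18)**2)*5**(3/2) = sqrt(11881 + 324)*(5*sqrt(5)) = sqrt(12205)*(5*sqrt(5)) = 25*sqrt(2441)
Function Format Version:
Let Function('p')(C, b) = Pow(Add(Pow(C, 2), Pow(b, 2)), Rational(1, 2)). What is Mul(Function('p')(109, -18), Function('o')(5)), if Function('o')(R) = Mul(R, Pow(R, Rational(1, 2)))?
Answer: Mul(25, Pow(2441, Rational(1, 2))) ≈ 1235.2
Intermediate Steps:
Function('o')(R) = Pow(R, Rational(3, 2))
Mul(Function('p')(109, -18), Function('o')(5)) = Mul(Pow(Add(Pow(109, 2), Pow(-18, 2)), Rational(1, 2)), Pow(5, Rational(3, 2))) = Mul(Pow(Add(11881, 324), Rational(1, 2)), Mul(5, Pow(5, Rational(1, 2)))) = Mul(Pow(12205, Rational(1, 2)), Mul(5, Pow(5, Rational(1, 2)))) = Mul(25, Pow(2441, Rational(1, 2)))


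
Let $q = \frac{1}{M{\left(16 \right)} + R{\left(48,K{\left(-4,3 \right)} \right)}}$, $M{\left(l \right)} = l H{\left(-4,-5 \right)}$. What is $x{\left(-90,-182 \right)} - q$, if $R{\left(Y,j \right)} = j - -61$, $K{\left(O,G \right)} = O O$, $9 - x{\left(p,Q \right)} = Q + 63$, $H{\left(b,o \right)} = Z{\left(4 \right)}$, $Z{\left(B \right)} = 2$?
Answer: $\frac{13951}{109} \approx 127.99$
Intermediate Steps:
$H{\left(b,o \right)} = 2$
$x{\left(p,Q \right)} = -54 - Q$ ($x{\left(p,Q \right)} = 9 - \left(Q + 63\right) = 9 - \left(63 + Q\right) = -54 - Q$)
$K{\left(O,G \right)} = O^{2}$
$M{\left(l \right)} = 2 l$ ($M{\left(l \right)} = l 2 = 2 l$)
$R{\left(Y,j \right)} = 61 + j$ ($R{\left(Y,j \right)} = j + 61 = 61 + j$)
$q = \frac{1}{109}$ ($q = \frac{1}{2 \cdot 16 + \left(61 + \left(-4\right)^{2}\right)} = \frac{1}{32 + \left(61 + 16\right)} = \frac{1}{32 + 77} = \frac{1}{109} \approx 0.0091743$)
$x{\left(-90,-182 \right)} - q = \left(-54 - -182\right) - \frac{1}{109} = \left(-54 + 182\right) - \frac{1}{109} = 128 - \frac{1}{109} = \frac{13951}{109}$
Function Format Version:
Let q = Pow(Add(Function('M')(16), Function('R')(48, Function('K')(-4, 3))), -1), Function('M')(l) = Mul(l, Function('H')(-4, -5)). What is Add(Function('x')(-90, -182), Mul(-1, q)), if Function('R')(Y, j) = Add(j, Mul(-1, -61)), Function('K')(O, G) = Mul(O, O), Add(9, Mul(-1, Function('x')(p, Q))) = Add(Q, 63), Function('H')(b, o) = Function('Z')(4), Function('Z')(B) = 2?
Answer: Rational(13951, 109) ≈ 127.99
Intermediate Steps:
Function('H')(b, o) = 2
Function('x')(p, Q) = Add(-54, Mul(-1, Q)) (Function('x')(p, Q) = Add(9, Mul(-1, Add(Q, 63))) = Add(9, Mul(-1, Add(63, Q))) = Add(9, Add(-63, Mul(-1, Q))) = Add(-54, Mul(-1, Q)))
Function('K')(O, G) = Pow(O, 2)
Function('M')(l) = Mul(2, l) (Function('M')(l) = Mul(l, 2) = Mul(2, l))
Function('R')(Y, j) = Add(61, j) (Function('R')(Y, j) = Add(j, 61) = Add(61, j))
q = Rational(1, 109) (q = Pow(Add(Mul(2, 16), Add(61, Pow(-4, 2))), -1) = Pow(Add(32, Add(61, 16)), -1) = Pow(Add(32, 77), -1) = Pow(109, -1) = Rational(1, 109) ≈ 0.0091743)
Add(Function('x')(-90, -182), Mul(-1, q)) = Add(Add(-54, Mul(-1, -182)), Mul(-1, Rational(1, 109))) = Add(Add(-54, 182), Rational(-1, 109)) = Add(128, Rational(-1, 109)) = Rational(13951, 109)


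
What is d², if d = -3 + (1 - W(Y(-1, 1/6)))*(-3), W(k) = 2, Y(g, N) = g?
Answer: 0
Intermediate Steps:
d = 0 (d = -3 + (1 - 1*2)*(-3) = -3 + (1 - 2)*(-3) = -3 - 1*(-3) = -3 + 3 = 0)
d² = 0² = 0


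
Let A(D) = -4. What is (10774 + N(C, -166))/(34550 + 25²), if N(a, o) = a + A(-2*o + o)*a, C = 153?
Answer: 2063/7035 ≈ 0.29325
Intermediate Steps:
N(a, o) = -3*a (N(a, o) = a - 4*a = -3*a)
(10774 + N(C, -166))/(34550 + 25²) = (10774 - 3*153)/(34550 + 25²) = (10774 - 459)/(34550 + 625) = 10315/35175 = 10315*(1/35175) = 2063/7035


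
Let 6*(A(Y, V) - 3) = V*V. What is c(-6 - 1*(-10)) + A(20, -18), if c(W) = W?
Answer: 61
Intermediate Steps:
A(Y, V) = 3 + V²/6 (A(Y, V) = 3 + (V*V)/6 = 3 + V²/6)
c(-6 - 1*(-10)) + A(20, -18) = (-6 - 1*(-10)) + (3 + (⅙)*(-18)²) = (-6 + 10) + (3 + (⅙)*324) = 4 + (3 + 54) = 4 + 57 = 61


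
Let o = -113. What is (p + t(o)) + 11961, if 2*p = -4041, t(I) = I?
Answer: 19655/2 ≈ 9827.5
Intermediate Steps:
p = -4041/2 (p = (½)*(-4041) = -4041/2 ≈ -2020.5)
(p + t(o)) + 11961 = (-4041/2 - 113) + 11961 = -4267/2 + 11961 = 19655/2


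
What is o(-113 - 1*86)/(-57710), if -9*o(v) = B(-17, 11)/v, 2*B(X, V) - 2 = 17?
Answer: -19/206717220 ≈ -9.1913e-8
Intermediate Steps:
B(X, V) = 19/2 (B(X, V) = 1 + (1/2)*17 = 1 + 17/2 = 19/2)
o(v) = -19/(18*v)
o(-113 - 1*86)/(-57710) = -19/(18*(-113 - 1*86))/(-57710) = -19/(18*(-113 - 86))*(-1/57710) = -19/18/(-199)*(-1/57710) = -19/18*(-1/199)*(-1/57710) = (19/3582)*(-1/57710) = -19/206717220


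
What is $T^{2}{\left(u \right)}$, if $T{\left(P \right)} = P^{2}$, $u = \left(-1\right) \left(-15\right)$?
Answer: $50625$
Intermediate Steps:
$u = 15$
$T^{2}{\left(u \right)} = \left(15^{2}\right)^{2} = 225^{2} = 50625$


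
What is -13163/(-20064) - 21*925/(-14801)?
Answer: 30766777/15629856 ≈ 1.9685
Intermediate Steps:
-13163/(-20064) - 21*925/(-14801) = -13163*(-1/20064) - 19425*(-1/14801) = 13163/20064 + 19425/14801 = 30766777/15629856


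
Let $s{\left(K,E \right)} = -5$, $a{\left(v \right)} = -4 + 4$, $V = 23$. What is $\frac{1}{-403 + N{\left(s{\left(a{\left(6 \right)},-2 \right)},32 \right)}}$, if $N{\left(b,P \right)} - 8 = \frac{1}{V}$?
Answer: $- \frac{23}{9084} \approx -0.0025319$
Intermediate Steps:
$a{\left(v \right)} = 0$
$N{\left(b,P \right)} = \frac{185}{23}$ ($N{\left(b,P \right)} = 8 + \frac{1}{23} = \frac{185}{23}$)
$\frac{1}{-403 + N{\left(s{\left(a{\left(6 \right)},-2 \right)},32 \right)}} = \frac{1}{-403 + \frac{185}{23}} = \frac{1}{- \frac{9084}{23}} = - \frac{23}{9084}$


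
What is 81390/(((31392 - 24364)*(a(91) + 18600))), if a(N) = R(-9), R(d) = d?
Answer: 13565/21776258 ≈ 0.00062293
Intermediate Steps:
a(N) = -9
81390/(((31392 - 24364)*(a(91) + 18600))) = 81390/(((31392 - 24364)*(-9 + 18600))) = 81390/((7028*18591)) = 81390/130657548 = 81390*(1/130657548) = 13565/21776258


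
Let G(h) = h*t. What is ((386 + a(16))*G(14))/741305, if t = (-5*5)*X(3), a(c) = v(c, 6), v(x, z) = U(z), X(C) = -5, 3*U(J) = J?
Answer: 135800/148261 ≈ 0.91595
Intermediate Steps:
U(J) = J/3
v(x, z) = z/3
a(c) = 2 (a(c) = (1/3)*6 = 2)
t = 125 (t = -5*5*(-5) = -25*(-5) = 125)
G(h) = 125*h (G(h) = h*125 = 125*h)
((386 + a(16))*G(14))/741305 = ((386 + 2)*(125*14))/741305 = (388*1750)*(1/741305) = 679000*(1/741305) = 135800/148261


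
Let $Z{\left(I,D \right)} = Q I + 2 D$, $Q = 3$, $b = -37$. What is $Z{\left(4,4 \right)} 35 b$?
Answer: $-25900$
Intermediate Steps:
$Z{\left(I,D \right)} = 2 D + 3 I$ ($Z{\left(I,D \right)} = 3 I + 2 D = 2 D + 3 I$)
$Z{\left(4,4 \right)} 35 b = \left(2 \cdot 4 + 3 \cdot 4\right) 35 \left(-37\right) = \left(8 + 12\right) 35 \left(-37\right) = 20 \cdot 35 \left(-37\right) = 700 \left(-37\right) = -25900$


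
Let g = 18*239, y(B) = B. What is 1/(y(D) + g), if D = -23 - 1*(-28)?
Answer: 1/4307 ≈ 0.00023218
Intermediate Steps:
D = 5 (D = -23 + 28 = 5)
g = 4302
1/(y(D) + g) = 1/(5 + 4302) = 1/4307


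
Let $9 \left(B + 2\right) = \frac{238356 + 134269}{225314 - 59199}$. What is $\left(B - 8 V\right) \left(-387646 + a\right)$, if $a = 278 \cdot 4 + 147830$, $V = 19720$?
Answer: $\frac{3753371177826512}{99669} \approx 3.7658 \cdot 10^{10}$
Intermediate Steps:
$B = - \frac{523489}{299007}$ ($B = -2 + \frac{\left(238356 + 134269\right) \frac{1}{225314 - 59199}}{9} = -2 + \frac{372625 \cdot \frac{1}{166115}}{9} = -2 + \frac{1}{9} \cdot \frac{74525}{33223} = -2 + \frac{74525}{299007} = - \frac{523489}{299007} \approx -1.7508$)
$a = 148942$ ($a = 1112 + 147830 = 148942$)
$\left(B - 8 V\right) \left(-387646 + a\right) = \left(- \frac{523489}{299007} - 157760\right) \left(-387646 + 148942\right) = \left(- \frac{523489}{299007} - 157760\right) \left(-238704\right) = \left(- \frac{47171867809}{299007}\right) \left(-238704\right) = \frac{3753371177826512}{99669}$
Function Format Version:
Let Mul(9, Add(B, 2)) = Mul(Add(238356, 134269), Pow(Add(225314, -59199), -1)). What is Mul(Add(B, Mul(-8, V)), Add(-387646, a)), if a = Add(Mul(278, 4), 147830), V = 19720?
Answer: Rational(3753371177826512, 99669) ≈ 3.7658e+10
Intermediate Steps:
B = Rational(-523489, 299007) (B = Add(-2, Mul(Rational(1, 9), Mul(Add(238356, 134269), Pow(Add(225314, -59199), -1)))) = Add(-2, Mul(Rational(1, 9), Mul(372625, Pow(166115, -1)))) = Add(-2, Mul(Rational(1, 9), Mul(372625, Rational(1, 166115)))) = Add(-2, Mul(Rational(1, 9), Rational(74525, 33223))) = Add(-2, Rational(74525, 299007)) = Rational(-523489, 299007) ≈ -1.7508)
a = 148942 (a = Add(1112, 147830) = 148942)
Mul(Add(B, Mul(-8, V)), Add(-387646, a)) = Mul(Add(Rational(-523489, 299007), Mul(-8, 19720)), Add(-387646, 148942)) = Mul(Add(Rational(-523489, 299007), -157760), -238704) = Mul(Rational(-47171867809, 299007), -238704) = Rational(3753371177826512, 99669)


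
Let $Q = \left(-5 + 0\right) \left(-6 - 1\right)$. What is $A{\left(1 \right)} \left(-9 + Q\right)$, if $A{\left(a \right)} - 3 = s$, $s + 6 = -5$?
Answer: $-208$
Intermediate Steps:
$Q = 35$ ($Q = \left(-5\right) \left(-7\right) = 35$)
$s = -11$ ($s = -6 - 5 = -11$)
$A{\left(a \right)} = -8$ ($A{\left(a \right)} = 3 - 11 = -8$)
$A{\left(1 \right)} \left(-9 + Q\right) = - 8 \left(-9 + 35\right) = \left(-8\right) 26 = -208$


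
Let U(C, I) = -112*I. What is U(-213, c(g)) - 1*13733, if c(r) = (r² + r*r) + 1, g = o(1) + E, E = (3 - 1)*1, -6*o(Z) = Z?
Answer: -131381/9 ≈ -14598.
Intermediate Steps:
o(Z) = -Z/6
E = 2 (E = 2*1 = 2)
g = 11/6 (g = -⅙*1 + 2 = -⅙ + 2 = 11/6 ≈ 1.8333)
c(r) = 1 + 2*r² (c(r) = (r² + r²) + 1 = 2*r² + 1 = 1 + 2*r²)
U(-213, c(g)) - 1*13733 = -112*(1 + 2*(11/6)²) - 1*13733 = -112*(1 + 2*(121/36)) - 13733 = -112*(1 + 121/18) - 13733 = -112*139/18 - 13733 = -7784/9 - 13733 = -131381/9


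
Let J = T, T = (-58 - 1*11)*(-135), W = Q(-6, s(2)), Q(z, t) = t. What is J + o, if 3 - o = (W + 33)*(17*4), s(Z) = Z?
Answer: 6938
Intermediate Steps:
W = 2
T = 9315 (T = (-58 - 11)*(-135) = -69*(-135) = 9315)
J = 9315
o = -2377 (o = 3 - (2 + 33)*17*4 = 3 - 35*68 = 3 - 1*2380 = 3 - 2380 = -2377)
J + o = 9315 - 2377 = 6938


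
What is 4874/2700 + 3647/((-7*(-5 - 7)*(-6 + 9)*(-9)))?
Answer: 1597/8100 ≈ 0.19716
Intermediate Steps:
4874/2700 + 3647/((-7*(-5 - 7)*(-6 + 9)*(-9))) = 4874*(1/2700) + 3647/((-(-84)*3*(-9))) = 2437/1350 + 3647/((-7*(-36)*(-9))) = 2437/1350 + 3647/((252*(-9))) = 2437/1350 + 3647/(-2268) = 2437/1350 + 3647*(-1/2268) = 2437/1350 - 521/324 = 1597/8100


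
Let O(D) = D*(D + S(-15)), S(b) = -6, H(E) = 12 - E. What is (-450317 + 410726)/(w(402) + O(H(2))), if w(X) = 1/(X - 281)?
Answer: -4790511/4841 ≈ -989.57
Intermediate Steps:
w(X) = 1/(-281 + X)
O(D) = D*(-6 + D) (O(D) = D*(D - 6) = D*(-6 + D))
(-450317 + 410726)/(w(402) + O(H(2))) = (-450317 + 410726)/(1/(-281 + 402) + (12 - 1*2)*(-6 + (12 - 1*2))) = -39591/(1/121 + (12 - 2)*(-6 + (12 - 2))) = -39591/(1/121 + 10*(-6 + 10)) = -39591/(1/121 + 10*4) = -39591/(1/121 + 40) = -39591/4841/121 = -39591*121/4841 = -4790511/4841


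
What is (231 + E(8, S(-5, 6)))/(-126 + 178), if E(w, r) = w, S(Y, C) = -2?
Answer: 239/52 ≈ 4.5962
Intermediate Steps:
(231 + E(8, S(-5, 6)))/(-126 + 178) = (231 + 8)/(-126 + 178) = 239/52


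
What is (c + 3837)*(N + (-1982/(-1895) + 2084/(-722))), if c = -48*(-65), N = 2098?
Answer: 9976144748454/684095 ≈ 1.4583e+7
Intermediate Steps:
c = 3120
(c + 3837)*(N + (-1982/(-1895) + 2084/(-722))) = (3120 + 3837)*(2098 + (-1982/(-1895) + 2084/(-722))) = 6957*(2098 + (-1982*(-1/1895) + 2084*(-1/722))) = 6957*(2098 + (1982/1895 - 1042/361)) = 6957*(2098 - 1259088/684095) = 6957*(1433972222/684095) = 9976144748454/684095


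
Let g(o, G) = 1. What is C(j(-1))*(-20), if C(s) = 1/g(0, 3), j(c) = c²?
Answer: -20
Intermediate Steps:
C(s) = 1 (C(s) = 1/1 = 1)
C(j(-1))*(-20) = 1*(-20) = -20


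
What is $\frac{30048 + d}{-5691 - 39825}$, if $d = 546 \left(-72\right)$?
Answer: $\frac{772}{3793} \approx 0.20353$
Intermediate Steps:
$d = -39312$
$\frac{30048 + d}{-5691 - 39825} = \frac{30048 - 39312}{-5691 - 39825} = - \frac{9264}{-45516} = \left(-9264\right) \left(- \frac{1}{45516}\right) = \frac{772}{3793}$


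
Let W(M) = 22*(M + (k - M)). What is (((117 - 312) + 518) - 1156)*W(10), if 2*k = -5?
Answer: 45815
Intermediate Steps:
k = -5/2 (k = (1/2)*(-5) = -5/2 ≈ -2.5000)
W(M) = -55 (W(M) = 22*(M + (-5/2 - M)) = 22*(-5/2) = -55)
(((117 - 312) + 518) - 1156)*W(10) = (((117 - 312) + 518) - 1156)*(-55) = ((-195 + 518) - 1156)*(-55) = (323 - 1156)*(-55) = -833*(-55) = 45815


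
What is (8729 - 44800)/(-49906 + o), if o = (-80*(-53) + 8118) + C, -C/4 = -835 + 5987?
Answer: 5153/8308 ≈ 0.62025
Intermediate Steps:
C = -20608 (C = -4*(-835 + 5987) = -4*5152 = -20608)
o = -8250 (o = (-80*(-53) + 8118) - 20608 = (4240 + 8118) - 20608 = 12358 - 20608 = -8250)
(8729 - 44800)/(-49906 + o) = (8729 - 44800)/(-49906 - 8250) = -36071/(-58156) = -36071*(-1/58156) = 5153/8308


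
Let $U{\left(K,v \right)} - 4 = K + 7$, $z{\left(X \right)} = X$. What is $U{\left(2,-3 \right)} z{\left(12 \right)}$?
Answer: $156$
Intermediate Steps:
$U{\left(K,v \right)} = 11 + K$ ($U{\left(K,v \right)} = 4 + \left(K + 7\right) = 4 + \left(7 + K\right) = 11 + K$)
$U{\left(2,-3 \right)} z{\left(12 \right)} = \left(11 + 2\right) 12 = 13 \cdot 12 = 156$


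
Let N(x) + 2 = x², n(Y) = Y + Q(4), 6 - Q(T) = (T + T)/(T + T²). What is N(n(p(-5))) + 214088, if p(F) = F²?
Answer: 5375559/25 ≈ 2.1502e+5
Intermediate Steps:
Q(T) = 6 - 2*T/(T + T²) (Q(T) = 6 - (T + T)/(T + T²) = 6 - 2*T/(T + T²))
n(Y) = 28/5 + Y (n(Y) = Y + 2*(2 + 3*4)/(1 + 4) = Y + 2*(2 + 12)/5 = Y + 2*(⅕)*14 = Y + 28/5 = 28/5 + Y)
N(x) = -2 + x²
N(n(p(-5))) + 214088 = (-2 + (28/5 + (-5)²)²) + 214088 = (-2 + (28/5 + 25)²) + 214088 = (-2 + (153/5)²) + 214088 = (-2 + 23409/25) + 214088 = 23359/25 + 214088 = 5375559/25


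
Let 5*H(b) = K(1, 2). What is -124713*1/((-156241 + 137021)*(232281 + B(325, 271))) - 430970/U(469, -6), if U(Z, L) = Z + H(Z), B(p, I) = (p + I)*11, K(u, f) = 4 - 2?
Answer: -319087894417019/347541272180 ≈ -918.13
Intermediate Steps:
K(u, f) = 2
H(b) = ⅖ (H(b) = (⅕)*2 = ⅖)
B(p, I) = 11*I + 11*p (B(p, I) = (I + p)*11 = 11*I + 11*p)
U(Z, L) = ⅖ + Z (U(Z, L) = Z + ⅖ = ⅖ + Z)
-124713*1/((-156241 + 137021)*(232281 + B(325, 271))) - 430970/U(469, -6) = -124713*1/((-156241 + 137021)*(232281 + (11*271 + 11*325))) - 430970/(⅖ + 469) = -124713*(-1/(19220*(232281 + (2981 + 3575)))) - 430970/2347/5 = -124713*(-1/(19220*(232281 + 6556))) - 430970*5/2347 = -124713/((-19220*238837)) - 2154850/2347 = -124713/(-4590447140) - 2154850/2347 = -124713*(-1/4590447140) - 2154850/2347 = 4023/148078940 - 2154850/2347 = -319087894417019/347541272180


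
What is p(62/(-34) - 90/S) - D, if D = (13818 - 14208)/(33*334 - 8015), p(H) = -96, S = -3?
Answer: -288282/3007 ≈ -95.870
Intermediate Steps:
D = -390/3007 (D = -390/(11022 - 8015) = -390/3007 ≈ -0.12970)
p(62/(-34) - 90/S) - D = -96 - 1*(-390/3007) = -96 + 390/3007 = -288282/3007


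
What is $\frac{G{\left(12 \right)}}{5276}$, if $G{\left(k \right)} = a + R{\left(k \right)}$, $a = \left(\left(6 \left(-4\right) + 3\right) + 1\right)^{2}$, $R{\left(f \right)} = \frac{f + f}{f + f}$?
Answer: $\frac{401}{5276} \approx 0.076005$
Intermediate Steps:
$R{\left(f \right)} = 1$ ($R{\left(f \right)} = \frac{2 f}{2 f} = 2 f \frac{1}{2 f} = 1$)
$a = 400$ ($a = \left(\left(-24 + 3\right) + 1\right)^{2} = \left(-21 + 1\right)^{2} = \left(-20\right)^{2} = 400$)
$G{\left(k \right)} = 401$ ($G{\left(k \right)} = 400 + 1 = 401$)
$\frac{G{\left(12 \right)}}{5276} = \frac{401}{5276}$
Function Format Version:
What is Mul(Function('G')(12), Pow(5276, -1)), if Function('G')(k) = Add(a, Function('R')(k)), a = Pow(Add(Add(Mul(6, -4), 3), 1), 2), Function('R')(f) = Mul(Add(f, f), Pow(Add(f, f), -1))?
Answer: Rational(401, 5276) ≈ 0.076005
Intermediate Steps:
Function('R')(f) = 1 (Function('R')(f) = Mul(Mul(2, f), Pow(Mul(2, f), -1)) = Mul(Mul(2, f), Mul(Rational(1, 2), Pow(f, -1))) = 1)
a = 400 (a = Pow(Add(Add(-24, 3), 1), 2) = Pow(Add(-21, 1), 2) = Pow(-20, 2) = 400)
Function('G')(k) = 401 (Function('G')(k) = Add(400, 1) = 401)
Mul(Function('G')(12), Pow(5276, -1)) = Mul(401, Pow(5276, -1)) = Mul(401, Rational(1, 5276)) = Rational(401, 5276)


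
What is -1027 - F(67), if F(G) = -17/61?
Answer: -62630/61 ≈ -1026.7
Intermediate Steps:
F(G) = -17/61 (F(G) = -17*1/61 = -17/61)
-1027 - F(67) = -1027 - 1*(-17/61) = -1027 + 17/61 = -62630/61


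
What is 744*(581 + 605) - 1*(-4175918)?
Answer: 5058302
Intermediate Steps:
744*(581 + 605) - 1*(-4175918) = 744*1186 + 4175918 = 882384 + 4175918 = 5058302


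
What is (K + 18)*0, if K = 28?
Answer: 0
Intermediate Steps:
(K + 18)*0 = (28 + 18)*0 = 46*0 = 0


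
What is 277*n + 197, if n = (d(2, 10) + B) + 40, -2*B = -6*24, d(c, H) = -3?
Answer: 30390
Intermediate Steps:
B = 72 (B = -(-3)*24 = -½*(-144) = 72)
n = 109 (n = (-3 + 72) + 40 = 69 + 40 = 109)
277*n + 197 = 277*109 + 197 = 30193 + 197 = 30390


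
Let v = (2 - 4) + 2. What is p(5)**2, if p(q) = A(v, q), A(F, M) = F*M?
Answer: 0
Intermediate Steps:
v = 0 (v = -2 + 2 = 0)
p(q) = 0 (p(q) = 0*q = 0)
p(5)**2 = 0**2 = 0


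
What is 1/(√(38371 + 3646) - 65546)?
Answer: -65546/4296236099 - √42017/4296236099 ≈ -1.5304e-5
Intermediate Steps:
1/(√(38371 + 3646) - 65546) = 1/(√42017 - 65546) = 1/(-65546 + √42017)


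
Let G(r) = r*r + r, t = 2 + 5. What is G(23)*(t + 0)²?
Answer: 27048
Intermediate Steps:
t = 7
G(r) = r + r² (G(r) = r² + r = r + r²)
G(23)*(t + 0)² = (23*(1 + 23))*(7 + 0)² = (23*24)*7² = 552*49 = 27048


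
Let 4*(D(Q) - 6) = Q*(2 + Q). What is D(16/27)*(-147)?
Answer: -228046/243 ≈ -938.46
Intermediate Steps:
D(Q) = 6 + Q*(2 + Q)/4 (D(Q) = 6 + (Q*(2 + Q))/4 = 6 + Q*(2 + Q)/4)
D(16/27)*(-147) = (6 + (16/27)/2 + (16/27)²/4)*(-147) = (6 + (16*(1/27))/2 + (16*(1/27))²/4)*(-147) = (6 + (½)*(16/27) + (16/27)²/4)*(-147) = (6 + 8/27 + (¼)*(256/729))*(-147) = (6 + 8/27 + 64/729)*(-147) = (4654/729)*(-147) = -228046/243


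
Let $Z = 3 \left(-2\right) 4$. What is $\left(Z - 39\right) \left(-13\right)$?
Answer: $819$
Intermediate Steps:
$Z = -24$ ($Z = \left(-6\right) 4 = -24$)
$\left(Z - 39\right) \left(-13\right) = \left(-24 - 39\right) \left(-13\right) = \left(-63\right) \left(-13\right) = 819$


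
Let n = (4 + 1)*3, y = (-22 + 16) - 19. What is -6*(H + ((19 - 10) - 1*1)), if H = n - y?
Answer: -288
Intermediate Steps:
y = -25 (y = -6 - 19 = -25)
n = 15 (n = 5*3 = 15)
H = 40 (H = 15 - 1*(-25) = 15 + 25 = 40)
-6*(H + ((19 - 10) - 1*1)) = -6*(40 + ((19 - 10) - 1*1)) = -6*(40 + (9 - 1)) = -6*(40 + 8) = -6*48 = -288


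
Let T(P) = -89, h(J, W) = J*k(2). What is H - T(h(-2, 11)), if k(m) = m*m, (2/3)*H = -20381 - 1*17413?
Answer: -56602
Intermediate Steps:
H = -56691 (H = 3*(-20381 - 1*17413)/2 = 3*(-20381 - 17413)/2 = (3/2)*(-37794) = -56691)
k(m) = m²
h(J, W) = 4*J (h(J, W) = J*2² = J*4 = 4*J)
H - T(h(-2, 11)) = -56691 - 1*(-89) = -56691 + 89 = -56602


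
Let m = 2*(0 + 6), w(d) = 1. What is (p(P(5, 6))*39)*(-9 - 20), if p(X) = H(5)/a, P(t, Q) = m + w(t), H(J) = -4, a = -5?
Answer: -4524/5 ≈ -904.80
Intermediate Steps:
m = 12 (m = 2*6 = 12)
P(t, Q) = 13 (P(t, Q) = 12 + 1 = 13)
p(X) = ⅘ (p(X) = -4/(-5) = -4*(-⅕) = ⅘)
(p(P(5, 6))*39)*(-9 - 20) = ((⅘)*39)*(-9 - 20) = (156/5)*(-29) = -4524/5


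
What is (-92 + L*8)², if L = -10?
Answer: 29584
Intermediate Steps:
(-92 + L*8)² = (-92 - 10*8)² = (-92 - 80)² = (-172)² = 29584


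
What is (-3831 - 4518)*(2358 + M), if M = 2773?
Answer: -42838719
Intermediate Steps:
(-3831 - 4518)*(2358 + M) = (-3831 - 4518)*(2358 + 2773) = -8349*5131 = -42838719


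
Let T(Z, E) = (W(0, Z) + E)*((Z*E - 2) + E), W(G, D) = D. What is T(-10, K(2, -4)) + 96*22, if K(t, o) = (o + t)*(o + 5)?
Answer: 1920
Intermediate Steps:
K(t, o) = (5 + o)*(o + t) (K(t, o) = (o + t)*(5 + o) = (5 + o)*(o + t))
T(Z, E) = (E + Z)*(-2 + E + E*Z) (T(Z, E) = (Z + E)*((Z*E - 2) + E) = (E + Z)*((E*Z - 2) + E) = (E + Z)*((-2 + E*Z) + E) = (E + Z)*(-2 + E + E*Z))
T(-10, K(2, -4)) + 96*22 = (((-4)² + 5*(-4) + 5*2 - 4*2)² - 2*((-4)² + 5*(-4) + 5*2 - 4*2) - 2*(-10) + ((-4)² + 5*(-4) + 5*2 - 4*2)*(-10) + ((-4)² + 5*(-4) + 5*2 - 4*2)*(-10)² - 10*((-4)² + 5*(-4) + 5*2 - 4*2)²) + 96*22 = ((16 - 20 + 10 - 8)² - 2*(16 - 20 + 10 - 8) + 20 + (16 - 20 + 10 - 8)*(-10) + (16 - 20 + 10 - 8)*100 - 10*(16 - 20 + 10 - 8)²) + 2112 = ((-2)² - 2*(-2) + 20 - 2*(-10) - 2*100 - 10*(-2)²) + 2112 = (4 + 4 + 20 + 20 - 200 - 10*4) + 2112 = (4 + 4 + 20 + 20 - 200 - 40) + 2112 = -192 + 2112 = 1920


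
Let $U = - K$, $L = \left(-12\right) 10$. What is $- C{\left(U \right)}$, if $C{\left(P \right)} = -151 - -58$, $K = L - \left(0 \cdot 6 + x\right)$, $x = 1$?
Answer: $93$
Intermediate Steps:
$L = -120$
$K = -121$ ($K = -120 - \left(0 \cdot 6 + 1\right) = -120 - \left(0 + 1\right) = -120 - 1 = -121$)
$U = 121$ ($U = \left(-1\right) \left(-121\right) = 121$)
$C{\left(P \right)} = -93$ ($C{\left(P \right)} = -151 + 58 = -93$)
$- C{\left(U \right)} = \left(-1\right) \left(-93\right) = 93$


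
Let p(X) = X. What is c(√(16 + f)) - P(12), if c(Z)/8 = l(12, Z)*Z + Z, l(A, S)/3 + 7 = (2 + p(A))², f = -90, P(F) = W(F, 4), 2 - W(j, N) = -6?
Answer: -8 + 4544*I*√74 ≈ -8.0 + 39089.0*I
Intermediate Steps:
W(j, N) = 8 (W(j, N) = 2 - 1*(-6) = 2 + 6 = 8)
P(F) = 8
l(A, S) = -21 + 3*(2 + A)²
c(Z) = 4544*Z (c(Z) = 8*((-21 + 3*(2 + 12)²)*Z + Z) = 8*((-21 + 3*14²)*Z + Z) = 8*((-21 + 3*196)*Z + Z) = 8*((-21 + 588)*Z + Z) = 8*(567*Z + Z) = 8*(568*Z) = 4544*Z)
c(√(16 + f)) - P(12) = 4544*√(16 - 90) - 1*8 = 4544*√(-74) - 8 = 4544*(I*√74) - 8 = 4544*I*√74 - 8 = -8 + 4544*I*√74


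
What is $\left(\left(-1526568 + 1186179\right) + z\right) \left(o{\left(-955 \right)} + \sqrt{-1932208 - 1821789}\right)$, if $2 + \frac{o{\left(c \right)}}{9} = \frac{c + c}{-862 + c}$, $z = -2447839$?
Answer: $\frac{43262145648}{1817} - 36246964 i \sqrt{22213} \approx 2.381 \cdot 10^{7} - 5.4023 \cdot 10^{9} i$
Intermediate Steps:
$o{\left(c \right)} = -18 + \frac{18 c}{-862 + c}$ ($o{\left(c \right)} = -18 + 9 \frac{c + c}{-862 + c} = -18 + 9 \frac{2 c}{-862 + c} = -18 + \frac{18 c}{-862 + c}$)
$\left(\left(-1526568 + 1186179\right) + z\right) \left(o{\left(-955 \right)} + \sqrt{-1932208 - 1821789}\right) = \left(\left(-1526568 + 1186179\right) - 2447839\right) \left(\frac{15516}{-862 - 955} + \sqrt{-1932208 - 1821789}\right) = \left(-340389 - 2447839\right) \left(\frac{15516}{-1817} + \sqrt{-3753997}\right) = - 2788228 \left(15516 \left(- \frac{1}{1817}\right) + 13 i \sqrt{22213}\right) = - 2788228 \left(- \frac{15516}{1817} + 13 i \sqrt{22213}\right) = \frac{43262145648}{1817} - 36246964 i \sqrt{22213}$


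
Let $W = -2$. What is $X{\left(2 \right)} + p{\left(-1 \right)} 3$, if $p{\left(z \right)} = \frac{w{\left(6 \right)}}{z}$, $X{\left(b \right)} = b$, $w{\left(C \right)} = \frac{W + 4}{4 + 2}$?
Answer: $1$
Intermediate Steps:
$w{\left(C \right)} = \frac{1}{3}$ ($w{\left(C \right)} = \frac{-2 + 4}{4 + 2} = \frac{2}{6} = 2 \cdot \frac{1}{6} = \frac{1}{3}$)
$p{\left(z \right)} = \frac{1}{3 z}$
$X{\left(2 \right)} + p{\left(-1 \right)} 3 = 2 + \frac{1}{3 \left(-1\right)} 3 = 2 + \frac{1}{3} \left(-1\right) 3 = 2 - 1 = 1$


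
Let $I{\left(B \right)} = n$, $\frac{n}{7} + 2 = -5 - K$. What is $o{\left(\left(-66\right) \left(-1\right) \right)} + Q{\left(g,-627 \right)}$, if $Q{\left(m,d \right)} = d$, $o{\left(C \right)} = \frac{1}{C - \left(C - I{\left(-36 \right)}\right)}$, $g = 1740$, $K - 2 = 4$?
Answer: $- \frac{57058}{91} \approx -627.01$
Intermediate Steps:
$K = 6$ ($K = 2 + 4 = 6$)
$n = -91$ ($n = -14 + 7 \left(-5 - 6\right) = -14 + 7 \left(-11\right) = -14 - 77 = -91$)
$I{\left(B \right)} = -91$
$o{\left(C \right)} = - \frac{1}{91}$ ($o{\left(C \right)} = \frac{1}{C - \left(91 + C\right)} = \frac{1}{-91} = - \frac{1}{91}$)
$o{\left(\left(-66\right) \left(-1\right) \right)} + Q{\left(g,-627 \right)} = - \frac{1}{91} - 627 = - \frac{57058}{91}$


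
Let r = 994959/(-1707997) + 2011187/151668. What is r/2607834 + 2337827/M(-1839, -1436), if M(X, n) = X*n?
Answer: 131611705073750014315003/148667462811162736522488 ≈ 0.88528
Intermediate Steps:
r = 3284197920827/259048488996 (r = 994959*(-1/1707997) + 2011187*(1/151668) = -994959/1707997 + 2011187/151668 = 3284197920827/259048488996 ≈ 12.678)
r/2607834 + 2337827/M(-1839, -1436) = (3284197920827/259048488996)/2607834 + 2337827/((-1839*(-1436))) = (3284197920827/259048488996)*(1/2607834) + 2337827/2640804 = 3284197920827/675555457252394664 + 2337827*(1/2640804) = 3284197920827/675555457252394664 + 2337827/2640804 = 131611705073750014315003/148667462811162736522488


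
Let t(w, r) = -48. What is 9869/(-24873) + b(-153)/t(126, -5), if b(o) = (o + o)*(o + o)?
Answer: -194123495/99492 ≈ -1951.1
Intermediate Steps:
b(o) = 4*o² (b(o) = (2*o)*(2*o) = 4*o²)
9869/(-24873) + b(-153)/t(126, -5) = 9869/(-24873) + (4*(-153)²)/(-48) = 9869*(-1/24873) + (4*23409)*(-1/48) = -9869/24873 + 93636*(-1/48) = -9869/24873 - 7803/4 = -194123495/99492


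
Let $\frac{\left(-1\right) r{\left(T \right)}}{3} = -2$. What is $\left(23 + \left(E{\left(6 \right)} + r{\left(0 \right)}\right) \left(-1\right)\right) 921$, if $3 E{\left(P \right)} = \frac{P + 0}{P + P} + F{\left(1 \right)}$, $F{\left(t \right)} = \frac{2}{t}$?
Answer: $\frac{29779}{2} \approx 14890.0$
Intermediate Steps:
$r{\left(T \right)} = 6$ ($r{\left(T \right)} = \left(-3\right) \left(-2\right) = 6$)
$E{\left(P \right)} = \frac{5}{6}$ ($E{\left(P \right)} = \frac{\frac{P + 0}{P + P} + \frac{2}{1}}{3} = \frac{\frac{P}{2 P} + 2 \cdot 1}{3} = \frac{P \frac{1}{2 P} + 2}{3} = \frac{\frac{1}{2} + 2}{3} = \frac{1}{3} \cdot \frac{5}{2} = \frac{5}{6}$)
$\left(23 + \left(E{\left(6 \right)} + r{\left(0 \right)}\right) \left(-1\right)\right) 921 = \left(23 + \left(\frac{5}{6} + 6\right) \left(-1\right)\right) 921 = \left(23 + \frac{41}{6} \left(-1\right)\right) 921 = \left(23 - \frac{41}{6}\right) 921 = \frac{97}{6} \cdot 921 = \frac{29779}{2}$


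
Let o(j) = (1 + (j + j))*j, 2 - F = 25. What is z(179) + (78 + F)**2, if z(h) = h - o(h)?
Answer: -61057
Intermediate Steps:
F = -23 (F = 2 - 1*25 = 2 - 25 = -23)
o(j) = j*(1 + 2*j) (o(j) = (1 + 2*j)*j = j*(1 + 2*j))
z(h) = h - h*(1 + 2*h)
z(179) + (78 + F)**2 = -2*179**2 + (78 - 23)**2 = -2*32041 + 55**2 = -64082 + 3025 = -61057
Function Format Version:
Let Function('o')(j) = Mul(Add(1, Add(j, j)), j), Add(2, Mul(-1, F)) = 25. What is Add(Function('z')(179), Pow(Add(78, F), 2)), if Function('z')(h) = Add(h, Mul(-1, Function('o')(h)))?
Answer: -61057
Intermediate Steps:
F = -23 (F = Add(2, Mul(-1, 25)) = Add(2, -25) = -23)
Function('o')(j) = Mul(j, Add(1, Mul(2, j))) (Function('o')(j) = Mul(Add(1, Mul(2, j)), j) = Mul(j, Add(1, Mul(2, j))))
Function('z')(h) = Add(h, Mul(-1, h, Add(1, Mul(2, h)))) (Function('z')(h) = Add(h, Mul(-1, Mul(h, Add(1, Mul(2, h))))) = Add(h, Mul(-1, h, Add(1, Mul(2, h)))))
Add(Function('z')(179), Pow(Add(78, F), 2)) = Add(Mul(-2, Pow(179, 2)), Pow(Add(78, -23), 2)) = Add(Mul(-2, 32041), Pow(55, 2)) = Add(-64082, 3025) = -61057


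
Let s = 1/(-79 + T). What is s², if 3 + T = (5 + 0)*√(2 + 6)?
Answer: 1731/10640644 + 205*√2/5320322 ≈ 0.00021717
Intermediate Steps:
T = -3 + 10*√2 (T = -3 + (5 + 0)*√(2 + 6) = -3 + 5*√8 = -3 + 5*(2*√2) = -3 + 10*√2 ≈ 11.142)
s = 1/(-82 + 10*√2) (s = 1/(-79 + (-3 + 10*√2)) = 1/(-82 + 10*√2) ≈ -0.014737)
s² = (-41/3262 - 5*√2/3262)²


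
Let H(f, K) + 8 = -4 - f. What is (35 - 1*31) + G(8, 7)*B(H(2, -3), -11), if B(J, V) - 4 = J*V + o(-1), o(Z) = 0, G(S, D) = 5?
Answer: 794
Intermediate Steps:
H(f, K) = -12 - f (H(f, K) = -8 + (-4 - f) = -12 - f)
B(J, V) = 4 + J*V (B(J, V) = 4 + (J*V + 0) = 4 + J*V)
(35 - 1*31) + G(8, 7)*B(H(2, -3), -11) = (35 - 1*31) + 5*(4 + (-12 - 1*2)*(-11)) = (35 - 31) + 5*(4 + (-12 - 2)*(-11)) = 4 + 5*(4 - 14*(-11)) = 4 + 5*(4 + 154) = 4 + 5*158 = 4 + 790 = 794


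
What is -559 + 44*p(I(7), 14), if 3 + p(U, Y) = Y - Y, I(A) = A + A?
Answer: -691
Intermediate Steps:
I(A) = 2*A
p(U, Y) = -3 (p(U, Y) = -3 + (Y - Y) = -3 + 0 = -3)
-559 + 44*p(I(7), 14) = -559 + 44*(-3) = -559 - 132 = -691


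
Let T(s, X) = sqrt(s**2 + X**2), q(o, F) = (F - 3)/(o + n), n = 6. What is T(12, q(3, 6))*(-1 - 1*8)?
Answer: -3*sqrt(1297) ≈ -108.04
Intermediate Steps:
q(o, F) = (-3 + F)/(6 + o) (q(o, F) = (F - 3)/(o + 6) = (-3 + F)/(6 + o))
T(s, X) = sqrt(X**2 + s**2)
T(12, q(3, 6))*(-1 - 1*8) = sqrt(((-3 + 6)/(6 + 3))**2 + 12**2)*(-1 - 1*8) = sqrt((3/9)**2 + 144)*(-1 - 8) = sqrt(((1/9)*3)**2 + 144)*(-9) = sqrt((1/3)**2 + 144)*(-9) = sqrt(1/9 + 144)*(-9) = sqrt(1297/9)*(-9) = (sqrt(1297)/3)*(-9) = -3*sqrt(1297)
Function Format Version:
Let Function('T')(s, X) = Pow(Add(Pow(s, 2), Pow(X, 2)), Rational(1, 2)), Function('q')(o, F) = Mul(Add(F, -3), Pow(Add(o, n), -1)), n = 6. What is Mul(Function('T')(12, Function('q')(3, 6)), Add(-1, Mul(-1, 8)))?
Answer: Mul(-3, Pow(1297, Rational(1, 2))) ≈ -108.04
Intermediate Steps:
Function('q')(o, F) = Mul(Pow(Add(6, o), -1), Add(-3, F)) (Function('q')(o, F) = Mul(Add(F, -3), Pow(Add(o, 6), -1)) = Mul(Add(-3, F), Pow(Add(6, o), -1)) = Mul(Pow(Add(6, o), -1), Add(-3, F)))
Function('T')(s, X) = Pow(Add(Pow(X, 2), Pow(s, 2)), Rational(1, 2))
Mul(Function('T')(12, Function('q')(3, 6)), Add(-1, Mul(-1, 8))) = Mul(Pow(Add(Pow(Mul(Pow(Add(6, 3), -1), Add(-3, 6)), 2), Pow(12, 2)), Rational(1, 2)), Add(-1, Mul(-1, 8))) = Mul(Pow(Add(Pow(Mul(Pow(9, -1), 3), 2), 144), Rational(1, 2)), Add(-1, -8)) = Mul(Pow(Add(Pow(Mul(Rational(1, 9), 3), 2), 144), Rational(1, 2)), -9) = Mul(Pow(Add(Pow(Rational(1, 3), 2), 144), Rational(1, 2)), -9) = Mul(Pow(Add(Rational(1, 9), 144), Rational(1, 2)), -9) = Mul(Pow(Rational(1297, 9), Rational(1, 2)), -9) = Mul(Mul(Rational(1, 3), Pow(1297, Rational(1, 2))), -9) = Mul(-3, Pow(1297, Rational(1, 2)))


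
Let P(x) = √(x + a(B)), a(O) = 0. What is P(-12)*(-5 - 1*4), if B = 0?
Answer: -18*I*√3 ≈ -31.177*I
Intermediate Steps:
P(x) = √x (P(x) = √(x + 0) = √x)
P(-12)*(-5 - 1*4) = √(-12)*(-5 - 1*4) = (2*I*√3)*(-5 - 4) = (2*I*√3)*(-9) = -18*I*√3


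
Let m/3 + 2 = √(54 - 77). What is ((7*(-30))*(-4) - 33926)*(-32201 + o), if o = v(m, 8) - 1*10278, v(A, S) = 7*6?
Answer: 1404070582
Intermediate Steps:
m = -6 + 3*I*√23 (m = -6 + 3*√(54 - 77) = -6 + 3*√(-23) = -6 + 3*(I*√23) = -6 + 3*I*√23 ≈ -6.0 + 14.387*I)
v(A, S) = 42
o = -10236 (o = 42 - 1*10278 = 42 - 10278 = -10236)
((7*(-30))*(-4) - 33926)*(-32201 + o) = ((7*(-30))*(-4) - 33926)*(-32201 - 10236) = (-210*(-4) - 33926)*(-42437) = (840 - 33926)*(-42437) = -33086*(-42437) = 1404070582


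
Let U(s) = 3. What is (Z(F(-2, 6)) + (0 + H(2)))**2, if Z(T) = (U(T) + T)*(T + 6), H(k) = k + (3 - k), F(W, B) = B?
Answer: 12321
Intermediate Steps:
H(k) = 3
Z(T) = (3 + T)*(6 + T) (Z(T) = (3 + T)*(T + 6) = (3 + T)*(6 + T))
(Z(F(-2, 6)) + (0 + H(2)))**2 = ((18 + 6**2 + 9*6) + (0 + 3))**2 = ((18 + 36 + 54) + 3)**2 = (108 + 3)**2 = 111**2 = 12321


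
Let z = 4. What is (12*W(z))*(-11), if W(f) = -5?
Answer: 660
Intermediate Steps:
(12*W(z))*(-11) = (12*(-5))*(-11) = -60*(-11) = 660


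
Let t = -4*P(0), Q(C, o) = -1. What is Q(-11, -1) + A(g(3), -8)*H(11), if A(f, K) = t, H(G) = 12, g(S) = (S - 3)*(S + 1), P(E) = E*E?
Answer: -1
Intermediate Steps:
P(E) = E**2
g(S) = (1 + S)*(-3 + S) (g(S) = (-3 + S)*(1 + S) = (1 + S)*(-3 + S))
t = 0 (t = -4*0**2 = -4*0 = 0)
A(f, K) = 0
Q(-11, -1) + A(g(3), -8)*H(11) = -1 + 0*12 = -1 + 0 = -1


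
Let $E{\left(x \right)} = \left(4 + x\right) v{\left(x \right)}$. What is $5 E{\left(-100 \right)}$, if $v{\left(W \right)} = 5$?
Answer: $-2400$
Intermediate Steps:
$E{\left(x \right)} = 20 + 5 x$ ($E{\left(x \right)} = \left(4 + x\right) 5 = 20 + 5 x$)
$5 E{\left(-100 \right)} = 5 \left(20 + 5 \left(-100\right)\right) = 5 \left(20 - 500\right) = 5 \left(-480\right) = -2400$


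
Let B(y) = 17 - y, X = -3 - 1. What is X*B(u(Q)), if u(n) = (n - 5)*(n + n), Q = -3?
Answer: 124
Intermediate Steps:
X = -4
u(n) = 2*n*(-5 + n) (u(n) = (-5 + n)*(2*n) = 2*n*(-5 + n))
X*B(u(Q)) = -4*(17 - 2*(-3)*(-5 - 3)) = -4*(17 - 2*(-3)*(-8)) = -4*(17 - 1*48) = -4*(17 - 48) = -4*(-31) = 124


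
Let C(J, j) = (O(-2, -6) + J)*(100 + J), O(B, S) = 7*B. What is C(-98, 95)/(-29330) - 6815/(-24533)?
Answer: 14669953/51396635 ≈ 0.28543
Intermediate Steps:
C(J, j) = (-14 + J)*(100 + J) (C(J, j) = (7*(-2) + J)*(100 + J) = (-14 + J)*(100 + J))
C(-98, 95)/(-29330) - 6815/(-24533) = (-1400 + (-98)² + 86*(-98))/(-29330) - 6815/(-24533) = (-1400 + 9604 - 8428)*(-1/29330) - 6815*(-1/24533) = -224*(-1/29330) + 6815/24533 = 16/2095 + 6815/24533 = 14669953/51396635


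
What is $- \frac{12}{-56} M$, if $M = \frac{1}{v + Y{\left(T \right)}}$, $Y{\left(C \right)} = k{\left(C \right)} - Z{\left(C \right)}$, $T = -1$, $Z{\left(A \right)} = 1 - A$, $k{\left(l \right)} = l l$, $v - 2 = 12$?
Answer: $\frac{3}{182} \approx 0.016484$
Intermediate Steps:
$v = 14$ ($v = 2 + 12 = 14$)
$k{\left(l \right)} = l^{2}$
$Y{\left(C \right)} = -1 + C + C^{2}$ ($Y{\left(C \right)} = C^{2} - \left(1 - C\right) = C^{2} + \left(-1 + C\right) = -1 + C + C^{2}$)
$M = \frac{1}{13}$ ($M = \frac{1}{14 - \left(2 - 1\right)} = \frac{1}{14 - 1} = \frac{1}{13} \approx 0.076923$)
$- \frac{12}{-56} M = - \frac{12}{-56} \cdot \frac{1}{13} = \left(-12\right) \left(- \frac{1}{56}\right) \frac{1}{13} = \frac{3}{14} \cdot \frac{1}{13} = \frac{3}{182}$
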